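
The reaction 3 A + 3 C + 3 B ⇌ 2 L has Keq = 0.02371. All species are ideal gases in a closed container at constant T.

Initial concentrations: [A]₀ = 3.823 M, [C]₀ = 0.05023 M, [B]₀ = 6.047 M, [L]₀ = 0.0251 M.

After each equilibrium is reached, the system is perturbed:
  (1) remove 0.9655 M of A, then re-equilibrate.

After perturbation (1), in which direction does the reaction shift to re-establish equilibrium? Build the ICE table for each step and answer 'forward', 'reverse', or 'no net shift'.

Direction: reverse

Q₀ = 4.0237e-04 vs Keq = 0.02371 ⇒ Q<K, forward
Step 1:
                    A           C           B           L
  Initial       3.823     0.05023       6.047      0.0251
  Change     -0.03076    -0.03076    -0.03076      0.0205
  Equil         3.792     0.01947       6.016      0.0456
  solve Keq expr → x = 0.01025; check Q = 0.02371
Then remove 0.9655 M of A.
Step 2:
                    A           C           B           L
  Initial       2.827     0.01947       6.016      0.0456
  Change     0.005234    0.005234    0.005234   -0.003489
  Equil         2.832     0.02471       6.021     0.04211
  solve Keq expr → x = -0.001745; check Q = 0.02371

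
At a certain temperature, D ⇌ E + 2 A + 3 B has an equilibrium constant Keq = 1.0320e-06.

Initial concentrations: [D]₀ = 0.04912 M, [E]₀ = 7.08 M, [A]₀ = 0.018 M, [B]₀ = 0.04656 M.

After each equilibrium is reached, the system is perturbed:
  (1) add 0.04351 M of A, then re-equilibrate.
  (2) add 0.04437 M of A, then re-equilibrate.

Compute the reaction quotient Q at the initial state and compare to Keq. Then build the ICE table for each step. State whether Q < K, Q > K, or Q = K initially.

Q₀ = 4.7137e-06 vs Keq = 1.0320e-06 ⇒ Q>K, reverse
Step 1:
                  D         E         A         B
  I         0.04912      7.08     0.018   0.04656
  C        0.003007 -0.003007 -0.006013  -0.00902
  E         0.05213     7.077   0.01199   0.03754
  solve Keq expr → x = -0.003007; check Q = 1.0320e-06
Then add 0.04351 M of A.
Step 2:
                  D         E         A         B
  I         0.05213     7.077    0.0555   0.03754
  C        0.006843 -0.006843  -0.01369  -0.02053
  E         0.05897      7.07   0.04181   0.01701
  solve Keq expr → x = -0.006843; check Q = 1.0320e-06
Then add 0.04437 M of A.
Step 3:
                  D         E         A         B
  I         0.05897      7.07   0.08618   0.01701
  C        0.002015 -0.002015  -0.00403 -0.006044
  E         0.06098     7.068   0.08215   0.01097
  solve Keq expr → x = -0.002015; check Q = 1.0320e-06

Q₀ = 4.7137e-06; Q > K (proceeds reverse)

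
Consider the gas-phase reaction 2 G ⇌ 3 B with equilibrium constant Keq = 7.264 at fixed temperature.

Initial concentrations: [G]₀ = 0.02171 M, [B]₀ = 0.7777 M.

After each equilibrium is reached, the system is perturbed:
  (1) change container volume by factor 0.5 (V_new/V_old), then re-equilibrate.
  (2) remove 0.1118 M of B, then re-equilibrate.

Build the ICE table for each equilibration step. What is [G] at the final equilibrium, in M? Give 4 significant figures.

[G]_eq = 0.3566 M

Q₀ = 998 vs Keq = 7.264 ⇒ Q>K, reverse
Step 1:
                  G         B
  I         0.02171    0.7777
  C          0.1382   -0.2072
  E          0.1599    0.5705
  solve Keq expr → x = -0.06908; check Q = 7.264
Then change container volume by factor 0.5 (V_new/V_old).
Step 2:
                  G         B
  I          0.3197     1.141
  C          0.0708   -0.1062
  E          0.3905     1.035
  solve Keq expr → x = -0.0354; check Q = 7.264
Then remove 0.1118 M of B.
Step 3:
                  G         B
  I          0.3905    0.9229
  C        -0.03395   0.05093
  E          0.3566    0.9739
  solve Keq expr → x = 0.01698; check Q = 7.264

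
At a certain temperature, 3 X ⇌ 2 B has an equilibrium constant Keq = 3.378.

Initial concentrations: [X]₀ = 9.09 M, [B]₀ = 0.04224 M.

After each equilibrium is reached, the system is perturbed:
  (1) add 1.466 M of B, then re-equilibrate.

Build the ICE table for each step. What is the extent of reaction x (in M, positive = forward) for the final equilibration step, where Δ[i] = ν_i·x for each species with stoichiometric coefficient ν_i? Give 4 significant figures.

x = -0.1056 M

Q₀ = 2.3755e-06 vs Keq = 3.378 ⇒ Q<K, forward
Step 1:
                    X           B
  init           9.09     0.04224
  Δ            -7.185        4.79
  eq            1.905       4.832
  solve Keq expr → x = 2.395; check Q = 3.378
Then add 1.466 M of B.
Step 2:
                    X           B
  init          1.905       6.298
  Δ            0.3169     -0.2113
  eq            2.222       6.087
  solve Keq expr → x = -0.1056; check Q = 3.378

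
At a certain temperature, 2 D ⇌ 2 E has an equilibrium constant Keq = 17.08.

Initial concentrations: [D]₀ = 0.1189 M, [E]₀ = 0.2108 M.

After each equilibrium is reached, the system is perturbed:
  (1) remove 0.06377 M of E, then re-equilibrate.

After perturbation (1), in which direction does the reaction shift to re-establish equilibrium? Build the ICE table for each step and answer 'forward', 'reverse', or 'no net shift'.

Direction: forward

Q₀ = 3.143 vs Keq = 17.08 ⇒ Q<K, forward
Step 1:
                   D          E
  I           0.1189     0.2108
  C         -0.05467    0.05467
  E          0.06423     0.2655
  solve Keq expr → x = 0.02733; check Q = 17.08
Then remove 0.06377 M of E.
Step 2:
                   D          E
  I          0.06423     0.2017
  C         -0.01242    0.01242
  E          0.05181     0.2141
  solve Keq expr → x = 0.006212; check Q = 17.08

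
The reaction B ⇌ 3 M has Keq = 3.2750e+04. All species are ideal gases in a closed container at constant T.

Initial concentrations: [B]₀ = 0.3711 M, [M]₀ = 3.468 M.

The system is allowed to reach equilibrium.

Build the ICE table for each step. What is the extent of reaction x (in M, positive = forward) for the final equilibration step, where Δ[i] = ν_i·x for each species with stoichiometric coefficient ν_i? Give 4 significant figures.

x = 0.3682 M

Q₀ = 112.4 vs Keq = 3.2750e+04 ⇒ Q<K, forward
Step 1:
                    B           M
  Initial      0.3711       3.468
  Change      -0.3682       1.105
  Equil      0.002919       4.573
  solve Keq expr → x = 0.3682; check Q = 3.2750e+04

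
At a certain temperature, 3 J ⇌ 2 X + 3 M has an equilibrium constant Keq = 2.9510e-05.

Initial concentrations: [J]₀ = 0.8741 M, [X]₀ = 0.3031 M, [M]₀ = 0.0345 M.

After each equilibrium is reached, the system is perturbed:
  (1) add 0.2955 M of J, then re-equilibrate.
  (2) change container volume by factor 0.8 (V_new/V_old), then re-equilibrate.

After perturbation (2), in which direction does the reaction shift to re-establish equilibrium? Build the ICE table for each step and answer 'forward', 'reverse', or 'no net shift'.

Direction: reverse

Q₀ = 5.6487e-06 vs Keq = 2.9510e-05 ⇒ Q<K, forward
Step 1:
                  J         X         M
  Initial    0.8741    0.3031    0.0345
  Change   -0.02204   0.01469   0.02204
  Equil      0.8521    0.3178   0.05654
  solve Keq expr → x = 0.007347; check Q = 2.9510e-05
Then add 0.2955 M of J.
Step 2:
                  J         X         M
  Initial     1.148    0.3178   0.05654
  Change   -0.01678   0.01119   0.01678
  Equil       1.131     0.329   0.07332
  solve Keq expr → x = 0.005595; check Q = 2.9510e-05
Then change container volume by factor 0.8 (V_new/V_old).
Step 3:
                  J         X         M
  Initial     1.413    0.4112   0.09166
  Change    0.01108 -0.007388  -0.01108
  Equil       1.425    0.4038   0.08057
  solve Keq expr → x = -0.003694; check Q = 2.9510e-05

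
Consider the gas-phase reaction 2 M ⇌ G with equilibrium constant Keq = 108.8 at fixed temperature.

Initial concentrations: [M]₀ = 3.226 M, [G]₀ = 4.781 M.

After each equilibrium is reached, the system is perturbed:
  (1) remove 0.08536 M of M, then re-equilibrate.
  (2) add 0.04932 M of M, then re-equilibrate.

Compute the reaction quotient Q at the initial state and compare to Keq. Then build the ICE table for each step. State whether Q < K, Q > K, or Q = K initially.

Q₀ = 0.4594; Q < K (proceeds forward)

Q₀ = 0.4594 vs Keq = 108.8 ⇒ Q<K, forward
Step 1:
                  M         G
  init        3.226     4.781
  Δ          -2.986     1.493
  eq         0.2401     6.274
  solve Keq expr → x = 1.493; check Q = 108.8
Then remove 0.08536 M of M.
Step 2:
                  M         G
  init       0.1548     6.274
  Δ         0.08455  -0.04227
  eq         0.2393     6.232
  solve Keq expr → x = -0.04227; check Q = 108.8
Then add 0.04932 M of M.
Step 3:
                  M         G
  init       0.2886     6.232
  Δ        -0.04885   0.02443
  eq         0.2398     6.256
  solve Keq expr → x = 0.02443; check Q = 108.8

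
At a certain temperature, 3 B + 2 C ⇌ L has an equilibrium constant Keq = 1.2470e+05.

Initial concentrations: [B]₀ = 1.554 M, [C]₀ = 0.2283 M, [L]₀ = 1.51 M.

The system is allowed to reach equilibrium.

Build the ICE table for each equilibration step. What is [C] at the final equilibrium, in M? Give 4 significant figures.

[C]_eq = 0.002692 M

Q₀ = 7.72 vs Keq = 1.2470e+05 ⇒ Q<K, forward
Step 1:
                    B           C           L
  Initial       1.554      0.2283        1.51
  Change      -0.3384     -0.2256      0.1128
  Equil         1.216    0.002692       1.623
  solve Keq expr → x = 0.1128; check Q = 1.2470e+05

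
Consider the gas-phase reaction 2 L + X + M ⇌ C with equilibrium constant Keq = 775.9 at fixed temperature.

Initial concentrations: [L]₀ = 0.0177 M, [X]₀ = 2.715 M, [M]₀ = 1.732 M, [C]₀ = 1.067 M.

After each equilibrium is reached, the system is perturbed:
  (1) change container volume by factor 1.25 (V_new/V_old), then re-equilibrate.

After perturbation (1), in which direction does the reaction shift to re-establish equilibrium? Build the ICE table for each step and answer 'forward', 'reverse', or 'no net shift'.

Q₀ = 724.3 vs Keq = 775.9 ⇒ Q<K, forward
Step 1:
                  L         X         M         C
  I          0.0177     2.715     1.732     1.067
  C       -5.9426e-04 -2.9713e-04 -2.9713e-04 2.9713e-04
  E         0.01711     2.715     1.732     1.067
  solve Keq expr → x = 2.9713e-04; check Q = 775.9
Then change container volume by factor 1.25 (V_new/V_old).
Step 2:
                  L         X         M         C
  I         0.01368     2.172     1.385    0.8538
  C         0.00538   0.00269   0.00269  -0.00269
  E         0.01906     2.174     1.388    0.8511
  solve Keq expr → x = -0.00269; check Q = 775.9

Direction: reverse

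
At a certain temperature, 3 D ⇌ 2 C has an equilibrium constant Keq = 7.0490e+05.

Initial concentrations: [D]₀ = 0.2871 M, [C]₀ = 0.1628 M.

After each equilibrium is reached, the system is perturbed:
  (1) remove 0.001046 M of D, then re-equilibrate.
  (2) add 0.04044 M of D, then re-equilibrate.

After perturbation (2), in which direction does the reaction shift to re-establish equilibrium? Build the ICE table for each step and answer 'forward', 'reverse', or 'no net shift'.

Direction: forward

Q₀ = 1.12 vs Keq = 7.0490e+05 ⇒ Q<K, forward
Step 1:
                   D          C
  init        0.2871     0.1628
  Δ          -0.2815     0.1877
  eq        0.005586     0.3505
  solve Keq expr → x = 0.09384; check Q = 7.0490e+05
Then remove 0.001046 M of D.
Step 2:
                   D          C
  init       0.00454     0.3505
  Δ         0.001039 -6.9243e-04
  eq        0.005578     0.3498
  solve Keq expr → x = -3.4621e-04; check Q = 7.0490e+05
Then add 0.04044 M of D.
Step 3:
                   D          C
  init       0.04602     0.3498
  Δ         -0.04016    0.02677
  eq        0.005859     0.3766
  solve Keq expr → x = 0.01339; check Q = 7.0490e+05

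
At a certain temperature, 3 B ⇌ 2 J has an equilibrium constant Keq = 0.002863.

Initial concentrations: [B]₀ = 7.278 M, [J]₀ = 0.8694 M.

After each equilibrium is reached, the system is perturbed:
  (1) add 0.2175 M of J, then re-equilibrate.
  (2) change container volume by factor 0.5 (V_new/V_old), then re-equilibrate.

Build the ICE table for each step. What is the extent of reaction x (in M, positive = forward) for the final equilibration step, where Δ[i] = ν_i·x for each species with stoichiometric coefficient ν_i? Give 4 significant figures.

Q₀ = 0.001961 vs Keq = 0.002863 ⇒ Q<K, forward
Step 1:
                    B           J
  init          7.278      0.8694
  Δ           -0.2055       0.137
  eq            7.073       1.006
  solve Keq expr → x = 0.0685; check Q = 0.002863
Then add 0.2175 M of J.
Step 2:
                    B           J
  init          7.073       1.224
  Δ            0.2466     -0.1644
  eq            7.319       1.059
  solve Keq expr → x = -0.0822; check Q = 0.002863
Then change container volume by factor 0.5 (V_new/V_old).
Step 3:
                    B           J
  init          14.64       2.119
  Δ           -0.9058      0.6039
  eq            13.73       2.723
  solve Keq expr → x = 0.3019; check Q = 0.002863

x = 0.3019 M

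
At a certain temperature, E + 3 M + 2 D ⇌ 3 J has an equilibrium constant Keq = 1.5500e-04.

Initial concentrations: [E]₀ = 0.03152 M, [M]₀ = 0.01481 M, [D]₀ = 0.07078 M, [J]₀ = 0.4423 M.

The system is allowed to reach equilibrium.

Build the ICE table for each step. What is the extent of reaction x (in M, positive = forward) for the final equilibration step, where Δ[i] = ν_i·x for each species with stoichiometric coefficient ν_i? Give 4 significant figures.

Q₀ = 1.6869e+08 vs Keq = 1.5500e-04 ⇒ Q>K, reverse
Step 1:
                  E         M         D         J
  I         0.03152   0.01481   0.07078    0.4423
  C          0.1451    0.4354    0.2903   -0.4354
  E          0.1767    0.4502    0.3611  0.006881
  solve Keq expr → x = -0.1451; check Q = 1.5500e-04

x = -0.1451 M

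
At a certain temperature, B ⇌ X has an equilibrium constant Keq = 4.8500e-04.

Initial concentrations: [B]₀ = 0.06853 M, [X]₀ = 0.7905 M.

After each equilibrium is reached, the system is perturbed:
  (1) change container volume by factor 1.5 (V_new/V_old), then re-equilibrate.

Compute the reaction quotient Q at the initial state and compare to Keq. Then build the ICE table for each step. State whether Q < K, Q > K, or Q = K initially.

Q₀ = 11.54; Q > K (proceeds reverse)

Q₀ = 11.54 vs Keq = 4.8500e-04 ⇒ Q>K, reverse
Step 1:
                  B         X
  init      0.06853    0.7905
  Δ          0.7901   -0.7901
  eq         0.8586 4.1643e-04
  solve Keq expr → x = -0.7901; check Q = 4.8500e-04
Then change container volume by factor 1.5 (V_new/V_old).
Step 2:
                  B         X
  init       0.5724 2.7762e-04
  Δ               0         0
  eq         0.5724 2.7762e-04
  solve Keq expr → x = 0; check Q = 4.8500e-04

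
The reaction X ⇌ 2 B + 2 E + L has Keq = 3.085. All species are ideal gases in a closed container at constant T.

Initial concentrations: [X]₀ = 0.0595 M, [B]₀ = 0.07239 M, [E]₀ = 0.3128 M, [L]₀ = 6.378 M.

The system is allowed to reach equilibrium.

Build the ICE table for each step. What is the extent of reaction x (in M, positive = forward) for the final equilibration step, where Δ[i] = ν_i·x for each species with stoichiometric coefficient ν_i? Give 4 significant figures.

Q₀ = 0.05496 vs Keq = 3.085 ⇒ Q<K, forward
Step 1:
                  X         B         E         L
  Initial    0.0595   0.07239    0.3128     6.378
  Change   -0.04922   0.09844   0.09844   0.04922
  Equil     0.01028    0.1708    0.4112     6.427
  solve Keq expr → x = 0.04922; check Q = 3.085

x = 0.04922 M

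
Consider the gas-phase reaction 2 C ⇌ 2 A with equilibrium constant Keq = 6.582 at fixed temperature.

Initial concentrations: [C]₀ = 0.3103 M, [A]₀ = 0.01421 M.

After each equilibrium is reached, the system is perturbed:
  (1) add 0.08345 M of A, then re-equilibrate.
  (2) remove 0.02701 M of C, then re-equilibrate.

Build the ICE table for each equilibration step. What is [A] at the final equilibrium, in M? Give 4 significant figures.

[A]_eq = 0.2741 M

Q₀ = 0.002097 vs Keq = 6.582 ⇒ Q<K, forward
Step 1:
                   C          A
  Initial     0.3103    0.01421
  Change     -0.2193     0.2193
  Equil      0.09101     0.2335
  solve Keq expr → x = 0.1096; check Q = 6.582
Then add 0.08345 M of A.
Step 2:
                   C          A
  Initial    0.09101     0.3169
  Change      0.0234    -0.0234
  Equil       0.1144     0.2935
  solve Keq expr → x = -0.0117; check Q = 6.582
Then remove 0.02701 M of C.
Step 3:
                   C          A
  Initial    0.08741     0.2935
  Change     0.01943   -0.01943
  Equil       0.1068     0.2741
  solve Keq expr → x = -0.009717; check Q = 6.582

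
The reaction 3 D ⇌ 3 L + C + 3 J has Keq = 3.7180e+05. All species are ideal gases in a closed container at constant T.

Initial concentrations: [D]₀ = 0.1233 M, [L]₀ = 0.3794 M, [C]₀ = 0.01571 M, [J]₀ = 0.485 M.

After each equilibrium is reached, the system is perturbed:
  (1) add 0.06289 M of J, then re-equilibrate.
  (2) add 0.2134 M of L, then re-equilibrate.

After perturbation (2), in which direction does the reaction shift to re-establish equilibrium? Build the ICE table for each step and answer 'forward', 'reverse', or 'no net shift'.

Direction: reverse

Q₀ = 0.05222 vs Keq = 3.7180e+05 ⇒ Q<K, forward
Step 1:
                   D          L          C          J
  I           0.1233     0.3794    0.01571      0.485
  C          -0.1217     0.1217    0.04056     0.1217
  E          0.00162     0.5011    0.05627     0.6067
  solve Keq expr → x = 0.04056; check Q = 3.7180e+05
Then add 0.06289 M of J.
Step 2:
                   D          L          C          J
  I          0.00162     0.5011    0.05627     0.6696
  C       1.6631e-04 -1.6631e-04 -5.5437e-05 -1.6631e-04
  E         0.001786     0.5009    0.05621     0.6694
  solve Keq expr → x = -5.5437e-05; check Q = 3.7180e+05
Then add 0.2134 M of L.
Step 3:
                   D          L          C          J
  I         0.001786     0.7143    0.05621     0.6694
  C       7.5170e-04 -7.5170e-04 -2.5057e-04 -7.5170e-04
  E         0.002538     0.7136    0.05596     0.6687
  solve Keq expr → x = -2.5057e-04; check Q = 3.7180e+05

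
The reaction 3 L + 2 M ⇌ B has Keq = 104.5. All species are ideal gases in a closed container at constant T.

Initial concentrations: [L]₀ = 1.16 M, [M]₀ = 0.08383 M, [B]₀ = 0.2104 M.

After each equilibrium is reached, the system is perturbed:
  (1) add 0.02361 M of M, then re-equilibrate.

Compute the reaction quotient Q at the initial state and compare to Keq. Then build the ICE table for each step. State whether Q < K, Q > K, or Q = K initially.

Q₀ = 19.18; Q < K (proceeds forward)

Q₀ = 19.18 vs Keq = 104.5 ⇒ Q<K, forward
Step 1:
                  L         M         B
  Initial      1.16   0.08383    0.2104
  Change   -0.06416  -0.04277   0.02139
  Equil       1.096   0.04106    0.2318
  solve Keq expr → x = 0.02139; check Q = 104.5
Then add 0.02361 M of M.
Step 2:
                  L         M         B
  Initial     1.096   0.06467    0.2318
  Change   -0.03125  -0.02084   0.01042
  Equil       1.065   0.04383    0.2422
  solve Keq expr → x = 0.01042; check Q = 104.5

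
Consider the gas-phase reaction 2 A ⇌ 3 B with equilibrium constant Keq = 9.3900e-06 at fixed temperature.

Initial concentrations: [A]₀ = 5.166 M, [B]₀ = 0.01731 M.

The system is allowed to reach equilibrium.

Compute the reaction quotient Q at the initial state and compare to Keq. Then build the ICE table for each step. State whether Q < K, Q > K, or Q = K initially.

Q₀ = 1.9435e-07 vs Keq = 9.3900e-06 ⇒ Q<K, forward
Step 1:
                    A           B
  init          5.166     0.01731
  Δ          -0.03033     0.04549
  eq            5.136      0.0628
  solve Keq expr → x = 0.01516; check Q = 9.3900e-06

Q₀ = 1.9435e-07; Q < K (proceeds forward)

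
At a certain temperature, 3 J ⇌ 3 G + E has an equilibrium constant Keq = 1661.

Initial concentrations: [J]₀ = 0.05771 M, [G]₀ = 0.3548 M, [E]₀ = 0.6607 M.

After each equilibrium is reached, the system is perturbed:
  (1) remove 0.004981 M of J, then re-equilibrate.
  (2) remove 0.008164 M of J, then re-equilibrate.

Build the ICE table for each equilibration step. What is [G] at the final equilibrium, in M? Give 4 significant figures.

Q₀ = 153.5 vs Keq = 1661 ⇒ Q<K, forward
Step 1:
                   J          G          E
  Initial    0.05771     0.3548     0.6607
  Change    -0.02932    0.02932   0.009774
  Equil      0.02839     0.3841     0.6705
  solve Keq expr → x = 0.009774; check Q = 1661
Then remove 0.004981 M of J.
Step 2:
                   J          G          E
  Initial    0.02341     0.3841     0.6705
  Change    0.004618  -0.004618  -0.001539
  Equil      0.02803     0.3795     0.6689
  solve Keq expr → x = -0.001539; check Q = 1661
Then remove 0.008164 M of J.
Step 3:
                   J          G          E
  Initial    0.01986     0.3795     0.6689
  Change     0.00757   -0.00757  -0.002523
  Equil      0.02743     0.3719     0.6664
  solve Keq expr → x = -0.002523; check Q = 1661

[G]_eq = 0.3719 M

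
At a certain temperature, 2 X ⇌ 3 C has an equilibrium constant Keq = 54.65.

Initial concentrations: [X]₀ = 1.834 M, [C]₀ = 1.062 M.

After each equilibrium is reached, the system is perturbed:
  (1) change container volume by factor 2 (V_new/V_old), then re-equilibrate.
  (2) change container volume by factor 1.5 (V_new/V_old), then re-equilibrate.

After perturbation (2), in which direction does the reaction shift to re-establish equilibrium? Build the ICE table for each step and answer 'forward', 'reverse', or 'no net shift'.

Direction: forward

Q₀ = 0.3561 vs Keq = 54.65 ⇒ Q<K, forward
Step 1:
                   X          C
  I            1.834      1.062
  C           -1.186      1.779
  E           0.6478      2.841
  solve Keq expr → x = 0.5931; check Q = 54.65
Then change container volume by factor 2 (V_new/V_old).
Step 2:
                   X          C
  I           0.3239      1.421
  C         -0.06929     0.1039
  E           0.2546      1.525
  solve Keq expr → x = 0.03464; check Q = 54.65
Then change container volume by factor 1.5 (V_new/V_old).
Step 3:
                   X          C
  I           0.1698      1.016
  C         -0.02379    0.03568
  E            0.146      1.052
  solve Keq expr → x = 0.01189; check Q = 54.65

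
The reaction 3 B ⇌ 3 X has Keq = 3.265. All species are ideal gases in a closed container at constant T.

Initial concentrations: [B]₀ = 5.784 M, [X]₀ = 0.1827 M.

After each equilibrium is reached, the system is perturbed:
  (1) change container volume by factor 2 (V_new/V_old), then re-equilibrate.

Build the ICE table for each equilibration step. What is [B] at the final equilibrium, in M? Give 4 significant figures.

Q₀ = 3.1516e-05 vs Keq = 3.265 ⇒ Q<K, forward
Step 1:
                    B           X
  I             5.784      0.1827
  C            -3.381       3.381
  E             2.403       3.564
  solve Keq expr → x = 1.127; check Q = 3.265
Then change container volume by factor 2 (V_new/V_old).
Step 2:
                    B           X
  I             1.201       1.782
  C                 0           0
  E             1.201       1.782
  solve Keq expr → x = 0; check Q = 3.265

[B]_eq = 1.201 M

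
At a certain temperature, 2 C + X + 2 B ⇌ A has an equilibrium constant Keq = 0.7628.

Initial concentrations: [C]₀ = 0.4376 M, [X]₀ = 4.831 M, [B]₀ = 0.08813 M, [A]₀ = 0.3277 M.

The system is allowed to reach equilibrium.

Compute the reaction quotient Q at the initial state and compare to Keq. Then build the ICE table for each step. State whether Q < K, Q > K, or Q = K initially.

Q₀ = 45.61 vs Keq = 0.7628 ⇒ Q>K, reverse
Step 1:
                   C          X          B          A
  init        0.4376      4.831    0.08813     0.3277
  Δ           0.2493     0.1246     0.2493    -0.1246
  eq          0.6869      4.956     0.3374     0.2031
  solve Keq expr → x = -0.1246; check Q = 0.7628

Q₀ = 45.61; Q > K (proceeds reverse)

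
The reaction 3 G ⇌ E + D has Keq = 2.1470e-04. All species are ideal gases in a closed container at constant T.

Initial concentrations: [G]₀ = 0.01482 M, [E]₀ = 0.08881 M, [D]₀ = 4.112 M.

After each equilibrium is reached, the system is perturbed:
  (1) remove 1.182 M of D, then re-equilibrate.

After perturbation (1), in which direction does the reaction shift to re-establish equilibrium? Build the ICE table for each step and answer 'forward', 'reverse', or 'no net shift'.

Q₀ = 1.1219e+05 vs Keq = 2.1470e-04 ⇒ Q>K, reverse
Step 1:
                    G           E           D
  init        0.01482     0.08881       4.112
  Δ            0.2664    -0.08881    -0.08881
  eq           0.2812  1.1872e-06       4.023
  solve Keq expr → x = -0.08881; check Q = 2.1470e-04
Then remove 1.182 M of D.
Step 2:
                    G           E           D
  init         0.2812  1.1872e-06       2.841
  Δ       -1.4816e-06  4.9387e-07  4.9387e-07
  eq           0.2812  1.6811e-06       2.841
  solve Keq expr → x = 4.9387e-07; check Q = 2.1470e-04

Direction: forward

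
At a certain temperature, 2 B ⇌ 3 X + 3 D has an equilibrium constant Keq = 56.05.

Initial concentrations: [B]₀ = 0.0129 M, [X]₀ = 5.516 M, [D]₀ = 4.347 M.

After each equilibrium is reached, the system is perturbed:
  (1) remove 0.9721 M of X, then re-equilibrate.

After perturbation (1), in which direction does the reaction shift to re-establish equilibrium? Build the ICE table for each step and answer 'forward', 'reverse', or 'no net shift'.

Q₀ = 8.2844e+07 vs Keq = 56.05 ⇒ Q>K, reverse
Step 1:
                  B         X         D
  init       0.0129     5.516     4.347
  Δ           1.684    -2.526    -2.526
  eq          1.697      2.99     1.821
  solve Keq expr → x = -0.842; check Q = 56.05
Then remove 0.9721 M of X.
Step 2:
                  B         X         D
  init        1.697     2.018     1.821
  Δ         -0.2103    0.3155    0.3155
  eq          1.487     2.333     2.136
  solve Keq expr → x = 0.1052; check Q = 56.05

Direction: forward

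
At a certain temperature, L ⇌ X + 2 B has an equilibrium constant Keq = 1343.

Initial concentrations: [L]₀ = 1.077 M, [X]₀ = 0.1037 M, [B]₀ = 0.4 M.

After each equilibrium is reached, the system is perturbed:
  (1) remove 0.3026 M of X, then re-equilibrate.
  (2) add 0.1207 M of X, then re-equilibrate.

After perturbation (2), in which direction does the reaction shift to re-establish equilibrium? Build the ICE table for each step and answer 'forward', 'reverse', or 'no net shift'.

Q₀ = 0.01541 vs Keq = 1343 ⇒ Q<K, forward
Step 1:
                   L          X          B
  init         1.077     0.1037        0.4
  Δ           -1.071      1.071      2.143
  eq        0.005657      1.175      2.543
  solve Keq expr → x = 1.071; check Q = 1343
Then remove 0.3026 M of X.
Step 2:
                   L          X          B
  init      0.005657     0.8724      2.543
  Δ         -0.00144    0.00144   0.002881
  eq        0.004216     0.8739      2.546
  solve Keq expr → x = 0.00144; check Q = 1343
Then add 0.1207 M of X.
Step 3:
                   L          X          B
  init      0.004216     0.9946      2.546
  Δ       5.7526e-04 -5.7526e-04  -0.001151
  eq        0.004792      0.994      2.544
  solve Keq expr → x = -5.7526e-04; check Q = 1343

Direction: reverse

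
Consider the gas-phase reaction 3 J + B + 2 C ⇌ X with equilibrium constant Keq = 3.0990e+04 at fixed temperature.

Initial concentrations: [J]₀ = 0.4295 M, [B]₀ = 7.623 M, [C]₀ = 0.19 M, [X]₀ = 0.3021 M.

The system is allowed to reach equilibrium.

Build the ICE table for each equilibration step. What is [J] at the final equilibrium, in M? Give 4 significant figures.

Q₀ = 13.86 vs Keq = 3.0990e+04 ⇒ Q<K, forward
Step 1:
                    J           B           C           X
  I            0.4295       7.623        0.19      0.3021
  C           -0.2578    -0.08594     -0.1719     0.08594
  E            0.1717       7.537     0.01812       0.388
  solve Keq expr → x = 0.08594; check Q = 3.0990e+04

[J]_eq = 0.1717 M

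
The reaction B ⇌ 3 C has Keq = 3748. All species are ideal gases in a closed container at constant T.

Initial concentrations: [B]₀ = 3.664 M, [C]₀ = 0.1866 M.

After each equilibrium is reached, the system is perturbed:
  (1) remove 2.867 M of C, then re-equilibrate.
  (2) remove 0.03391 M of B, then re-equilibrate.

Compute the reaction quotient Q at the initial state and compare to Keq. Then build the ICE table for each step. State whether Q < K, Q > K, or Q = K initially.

Q₀ = 0.001773; Q < K (proceeds forward)

Q₀ = 0.001773 vs Keq = 3748 ⇒ Q<K, forward
Step 1:
                   B          C
  init         3.664     0.1866
  Δ           -3.372      10.12
  eq          0.2918       10.3
  solve Keq expr → x = 3.372; check Q = 3748
Then remove 2.867 M of C.
Step 2:
                   B          C
  init        0.2918      7.436
  Δ          -0.1595     0.4786
  eq          0.1323      7.915
  solve Keq expr → x = 0.1595; check Q = 3748
Then remove 0.03391 M of B.
Step 3:
                   B          C
  init       0.09838      7.915
  Δ          0.02952   -0.08856
  eq          0.1279      7.826
  solve Keq expr → x = -0.02952; check Q = 3748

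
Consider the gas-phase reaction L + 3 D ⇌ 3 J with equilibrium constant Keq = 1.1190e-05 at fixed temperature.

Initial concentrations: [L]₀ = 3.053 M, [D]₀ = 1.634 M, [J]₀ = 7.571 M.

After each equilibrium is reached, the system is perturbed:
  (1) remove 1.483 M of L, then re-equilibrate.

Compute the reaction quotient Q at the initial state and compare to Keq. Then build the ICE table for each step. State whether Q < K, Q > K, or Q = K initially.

Q₀ = 32.58 vs Keq = 1.1190e-05 ⇒ Q>K, reverse
Step 1:
                    L           D           J
  I             3.053       1.634       7.571
  C             2.407       7.222      -7.222
  E              5.46       8.856      0.3488
  solve Keq expr → x = -2.407; check Q = 1.1190e-05
Then remove 1.483 M of L.
Step 2:
                    L           D           J
  I             3.977       8.856      0.3488
  C           0.01116     0.03349    -0.03349
  E             3.989        8.89      0.3153
  solve Keq expr → x = -0.01116; check Q = 1.1190e-05

Q₀ = 32.58; Q > K (proceeds reverse)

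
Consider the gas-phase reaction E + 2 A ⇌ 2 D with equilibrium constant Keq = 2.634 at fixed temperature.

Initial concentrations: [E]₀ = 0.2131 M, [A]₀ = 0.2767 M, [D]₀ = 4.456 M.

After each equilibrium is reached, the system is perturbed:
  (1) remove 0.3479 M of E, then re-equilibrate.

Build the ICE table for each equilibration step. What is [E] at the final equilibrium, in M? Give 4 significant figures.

[E]_eq = 0.7217 M

Q₀ = 1217 vs Keq = 2.634 ⇒ Q>K, reverse
Step 1:
                    E           A           D
  init         0.2131      0.2767       4.456
  Δ            0.7689       1.538      -1.538
  eq            0.982       1.814       2.918
  solve Keq expr → x = -0.7689; check Q = 2.634
Then remove 0.3479 M of E.
Step 2:
                    E           A           D
  init         0.6341       1.814       2.918
  Δ           0.08756      0.1751     -0.1751
  eq           0.7217        1.99       2.743
  solve Keq expr → x = -0.08756; check Q = 2.634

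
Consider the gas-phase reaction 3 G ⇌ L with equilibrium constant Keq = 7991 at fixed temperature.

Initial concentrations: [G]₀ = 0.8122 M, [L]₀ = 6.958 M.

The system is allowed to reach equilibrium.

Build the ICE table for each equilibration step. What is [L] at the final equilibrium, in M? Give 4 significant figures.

[L]_eq = 7.197 M

Q₀ = 12.99 vs Keq = 7991 ⇒ Q<K, forward
Step 1:
                  G         L
  init       0.8122     6.958
  Δ         -0.7156    0.2385
  eq        0.09657     7.197
  solve Keq expr → x = 0.2385; check Q = 7991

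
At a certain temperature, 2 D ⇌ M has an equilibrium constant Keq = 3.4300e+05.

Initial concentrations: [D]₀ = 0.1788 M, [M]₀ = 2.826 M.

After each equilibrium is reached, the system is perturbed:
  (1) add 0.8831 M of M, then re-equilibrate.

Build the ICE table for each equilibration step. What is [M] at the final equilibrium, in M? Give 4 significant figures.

Q₀ = 88.4 vs Keq = 3.4300e+05 ⇒ Q<K, forward
Step 1:
                   D          M
  init        0.1788      2.826
  Δ          -0.1759    0.08794
  eq        0.002915      2.914
  solve Keq expr → x = 0.08794; check Q = 3.4300e+05
Then add 0.8831 M of M.
Step 2:
                   D          M
  init      0.002915      3.797
  Δ       4.1239e-04 -2.0619e-04
  eq        0.003327      3.797
  solve Keq expr → x = -2.0619e-04; check Q = 3.4300e+05

[M]_eq = 3.797 M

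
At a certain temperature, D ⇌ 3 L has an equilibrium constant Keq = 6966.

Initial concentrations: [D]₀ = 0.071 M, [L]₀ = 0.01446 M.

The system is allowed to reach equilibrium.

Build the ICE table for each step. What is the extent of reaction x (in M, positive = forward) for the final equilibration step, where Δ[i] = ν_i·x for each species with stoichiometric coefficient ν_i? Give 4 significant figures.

Q₀ = 4.2584e-05 vs Keq = 6966 ⇒ Q<K, forward
Step 1:
                    D           L
  I             0.071     0.01446
  C            -0.071       0.213
  E        1.6893e-06      0.2275
  solve Keq expr → x = 0.071; check Q = 6966

x = 0.071 M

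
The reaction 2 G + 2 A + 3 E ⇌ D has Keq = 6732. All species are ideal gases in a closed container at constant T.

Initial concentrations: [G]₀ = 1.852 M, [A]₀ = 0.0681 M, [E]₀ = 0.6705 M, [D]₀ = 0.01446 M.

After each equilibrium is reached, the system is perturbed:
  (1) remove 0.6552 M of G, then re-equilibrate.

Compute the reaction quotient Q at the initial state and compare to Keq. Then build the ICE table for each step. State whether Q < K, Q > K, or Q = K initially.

Q₀ = 3.016 vs Keq = 6732 ⇒ Q<K, forward
Step 1:
                    G           A           E           D
  init          1.852      0.0681      0.6705     0.01446
  Δ           -0.0647     -0.0647    -0.09705     0.03235
  eq            1.787    0.003398      0.5734     0.04681
  solve Keq expr → x = 0.03235; check Q = 6732
Then remove 0.6552 M of G.
Step 2:
                    G           A           E           D
  init          1.132    0.003398      0.5734     0.04681
  Δ          0.001865    0.001865    0.002798 -9.3266e-04
  eq            1.134    0.005263      0.5762     0.04588
  solve Keq expr → x = -9.3266e-04; check Q = 6732

Q₀ = 3.016; Q < K (proceeds forward)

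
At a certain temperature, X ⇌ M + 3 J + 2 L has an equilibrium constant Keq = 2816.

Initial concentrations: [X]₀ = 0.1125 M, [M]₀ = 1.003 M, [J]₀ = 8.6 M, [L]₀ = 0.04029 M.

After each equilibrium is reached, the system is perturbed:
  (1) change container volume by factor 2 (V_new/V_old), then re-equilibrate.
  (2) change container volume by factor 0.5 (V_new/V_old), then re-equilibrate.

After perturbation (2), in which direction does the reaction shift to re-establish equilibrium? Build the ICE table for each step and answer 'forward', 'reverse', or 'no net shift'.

Q₀ = 9.205 vs Keq = 2816 ⇒ Q<K, forward
Step 1:
                    X           M           J           L
  init         0.1125       1.003         8.6     0.04029
  Δ          -0.09733     0.09733       0.292      0.1947
  eq          0.01517         1.1       8.892       0.235
  solve Keq expr → x = 0.09733; check Q = 2816
Then change container volume by factor 2 (V_new/V_old).
Step 2:
                    X           M           J           L
  init       0.007583      0.5502       4.446      0.1175
  Δ         -0.007275    0.007275     0.02183     0.01455
  eq       3.0775e-04      0.5574       4.468       0.132
  solve Keq expr → x = 0.007275; check Q = 2816
Then change container volume by factor 0.5 (V_new/V_old).
Step 3:
                    X           M           J           L
  init     6.1550e-04       1.115       8.936      0.2641
  Δ           0.01455    -0.01455    -0.04365     -0.0291
  eq          0.01517         1.1       8.892       0.235
  solve Keq expr → x = -0.01455; check Q = 2816

Direction: reverse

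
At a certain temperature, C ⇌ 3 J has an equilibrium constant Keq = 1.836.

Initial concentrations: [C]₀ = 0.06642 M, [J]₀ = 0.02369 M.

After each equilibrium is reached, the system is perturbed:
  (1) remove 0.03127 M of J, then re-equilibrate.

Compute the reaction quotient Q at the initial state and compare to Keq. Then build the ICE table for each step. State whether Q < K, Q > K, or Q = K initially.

Q₀ = 2.0017e-04; Q < K (proceeds forward)

Q₀ = 2.0017e-04 vs Keq = 1.836 ⇒ Q<K, forward
Step 1:
                   C          J
  init       0.06642    0.02369
  Δ          -0.0615     0.1845
  eq        0.004916     0.2082
  solve Keq expr → x = 0.0615; check Q = 1.836
Then remove 0.03127 M of J.
Step 2:
                   C          J
  init      0.004916     0.1769
  Δ         -0.00164    0.00492
  eq        0.003276     0.1819
  solve Keq expr → x = 0.00164; check Q = 1.836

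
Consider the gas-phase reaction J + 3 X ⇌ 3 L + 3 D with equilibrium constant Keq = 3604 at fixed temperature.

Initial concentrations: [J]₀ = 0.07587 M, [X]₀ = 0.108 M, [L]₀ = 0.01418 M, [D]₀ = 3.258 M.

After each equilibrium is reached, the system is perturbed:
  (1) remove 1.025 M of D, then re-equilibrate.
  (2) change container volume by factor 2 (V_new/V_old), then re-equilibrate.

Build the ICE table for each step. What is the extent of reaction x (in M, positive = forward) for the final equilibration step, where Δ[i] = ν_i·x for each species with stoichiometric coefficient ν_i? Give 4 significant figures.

x = 0.001641 M

Q₀ = 1.032 vs Keq = 3604 ⇒ Q<K, forward
Step 1:
                   J          X          L          D
  Initial    0.07587      0.108    0.01418      3.258
  Change     -0.0212    -0.0636     0.0636     0.0636
  Equil      0.05467     0.0444    0.07778      3.322
  solve Keq expr → x = 0.0212; check Q = 3604
Then remove 1.025 M of D.
Step 2:
                   J          X          L          D
  Initial    0.05467     0.0444    0.07778      2.297
  Change   -0.003081  -0.009242   0.009242   0.009242
  Equil      0.05159    0.03516    0.08702      2.306
  solve Keq expr → x = 0.003081; check Q = 3604
Then change container volume by factor 2 (V_new/V_old).
Step 3:
                   J          X          L          D
  Initial    0.02579    0.01758    0.04351      1.153
  Change   -0.001641  -0.004924   0.004924   0.004924
  Equil      0.02415    0.01265    0.04844      1.158
  solve Keq expr → x = 0.001641; check Q = 3604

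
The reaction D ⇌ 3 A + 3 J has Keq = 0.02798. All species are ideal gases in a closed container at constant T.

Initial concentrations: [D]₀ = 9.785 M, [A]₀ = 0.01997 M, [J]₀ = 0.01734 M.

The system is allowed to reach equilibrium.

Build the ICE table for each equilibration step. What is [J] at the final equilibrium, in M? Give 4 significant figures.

Q₀ = 4.2435e-12 vs Keq = 0.02798 ⇒ Q<K, forward
Step 1:
                   D          A          J
  init         9.785    0.01997    0.01734
  Δ          -0.2612     0.7835     0.7835
  eq           9.524     0.8035     0.8009
  solve Keq expr → x = 0.2612; check Q = 0.02798

[J]_eq = 0.8009 M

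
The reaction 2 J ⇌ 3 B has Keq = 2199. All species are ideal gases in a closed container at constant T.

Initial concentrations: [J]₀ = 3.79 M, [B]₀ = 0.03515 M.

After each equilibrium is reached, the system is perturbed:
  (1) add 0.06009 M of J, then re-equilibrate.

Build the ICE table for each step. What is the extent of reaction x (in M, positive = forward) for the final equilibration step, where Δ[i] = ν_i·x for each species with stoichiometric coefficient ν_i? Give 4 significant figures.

x = 0.02704 M

Q₀ = 3.0234e-06 vs Keq = 2199 ⇒ Q<K, forward
Step 1:
                   J          B
  init          3.79    0.03515
  Δ           -3.528      5.292
  eq          0.2622      5.327
  solve Keq expr → x = 1.764; check Q = 2199
Then add 0.06009 M of J.
Step 2:
                   J          B
  init        0.3223      5.327
  Δ         -0.05408    0.08112
  eq          0.2682      5.408
  solve Keq expr → x = 0.02704; check Q = 2199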